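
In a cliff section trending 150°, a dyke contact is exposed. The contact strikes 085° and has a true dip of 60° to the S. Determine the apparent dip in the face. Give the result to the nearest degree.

Angle between strike (085°) and section (150°): β = 65°.
tan α = tan 60° × sin 65° = 1.7321 × 0.9063 = 1.5698
apparent dip = arctan 1.5698 = 57.50°

58°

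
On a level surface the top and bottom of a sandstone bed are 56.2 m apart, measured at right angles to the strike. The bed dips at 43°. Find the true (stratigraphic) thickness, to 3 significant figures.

True thickness t = w · sin(dip) = 56.2 × sin 43°
t = 56.2 × 0.6820 = 38.328 m

38.3 m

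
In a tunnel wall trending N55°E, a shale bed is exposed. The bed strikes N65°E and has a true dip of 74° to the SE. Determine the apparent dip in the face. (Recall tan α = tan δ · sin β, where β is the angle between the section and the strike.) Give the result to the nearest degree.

The strike is N65°E and the section trends N55°E; the acute angle between them is β = 10°.
tan α = tan 74° × sin 10° = 3.4874 × 0.1736 = 0.6056
apparent dip = arctan 0.6056 = 31.20°

31°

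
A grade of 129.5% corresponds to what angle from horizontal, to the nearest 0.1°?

52.3°

tan θ = 129.5/100 = 1.2950
θ = arctan(1.2950) = 52.32°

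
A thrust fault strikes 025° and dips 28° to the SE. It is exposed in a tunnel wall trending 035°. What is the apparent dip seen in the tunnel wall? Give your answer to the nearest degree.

5°

The strike is 025° and the section trends 035°; the acute angle between them is β = 10°.
tan α = tan 28° × sin 10° = 0.5317 × 0.1736 = 0.0923
α = arctan(0.0923) = 5.28°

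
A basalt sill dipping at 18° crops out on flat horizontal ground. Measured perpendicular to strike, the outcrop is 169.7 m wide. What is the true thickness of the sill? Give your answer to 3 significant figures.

52.4 m

True thickness t = w · sin(dip) = 169.7 × sin 18°
t = 169.7 × 0.3090 = 52.440 m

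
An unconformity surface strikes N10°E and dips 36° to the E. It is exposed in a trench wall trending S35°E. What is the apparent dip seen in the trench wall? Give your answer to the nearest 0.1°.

The section lies 45° from the strike.
tan α = tan 36° × sin 45° = 0.7265 × 0.7071 = 0.5137
apparent dip = arctan 0.5137 = 27.19°

27.2°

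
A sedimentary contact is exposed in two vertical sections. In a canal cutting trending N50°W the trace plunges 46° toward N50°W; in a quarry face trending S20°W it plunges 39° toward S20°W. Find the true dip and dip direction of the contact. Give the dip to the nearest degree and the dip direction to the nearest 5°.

true dip 58°, dip direction 260°

Each apparent-dip line lies in the plane. As unit vectors (x east, y north, z up), v₁ plunges 46°→N50°W and v₂ plunges 39°→S20°W.
Cross product v₁ × v₂ gives the pole to the plane: n ∝ (-0.806, -0.144, 0.507).
True dip = arccos(n_z / |n|) = arccos(0.5266) = 58.2°.
The horizontal component of n points toward azimuth atan2(n_x, n_y) = 260°, the dip direction.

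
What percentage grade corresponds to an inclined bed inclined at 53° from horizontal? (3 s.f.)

grade % = 100 × tan 53° = 100 × 1.3270

133%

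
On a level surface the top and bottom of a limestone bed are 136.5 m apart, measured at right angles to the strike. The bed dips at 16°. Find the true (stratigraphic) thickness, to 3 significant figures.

37.6 m

True thickness t = w · sin(dip) = 136.5 × sin 16°
t = 136.5 × 0.2756 = 37.624 m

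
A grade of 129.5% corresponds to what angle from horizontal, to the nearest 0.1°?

52.3°

tan θ = 129.5/100 = 1.2950
θ = arctan(1.2950) = 52.32°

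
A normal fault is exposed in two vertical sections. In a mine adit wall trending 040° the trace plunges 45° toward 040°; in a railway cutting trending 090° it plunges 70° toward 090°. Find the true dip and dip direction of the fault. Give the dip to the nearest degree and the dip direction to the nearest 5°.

true dip 71°, dip direction 110°

Each apparent-dip line lies in the plane. As unit vectors (x east, y north, z up), v₁ plunges 45°→040° and v₂ plunges 70°→090°.
n = v₁ × v₂ = (0.509, -0.185, 0.185) (taken with n_z > 0).
Dip δ = arctan(|n_h|/n_z) = arctan(0.542/0.185) = 71.1°.
Dip direction = azimuth of (n_x, n_y) = atan2(0.509, -0.185) = 110°.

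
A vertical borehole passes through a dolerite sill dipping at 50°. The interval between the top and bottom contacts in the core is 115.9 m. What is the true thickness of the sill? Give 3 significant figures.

74.5 m

True thickness t = h · cos(dip) = 115.9 × cos 50°
t = 115.9 × 0.6428 = 74.499 m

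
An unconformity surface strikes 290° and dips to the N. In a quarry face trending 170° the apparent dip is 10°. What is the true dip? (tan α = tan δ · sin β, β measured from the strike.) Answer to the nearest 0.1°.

The section is 60° from the strike.
tan δ = tan α / sin β = tan 10° / sin 60° = 0.1763 / 0.8660 = 0.2036
δ = arctan(0.2036) = 11.51°

11.5°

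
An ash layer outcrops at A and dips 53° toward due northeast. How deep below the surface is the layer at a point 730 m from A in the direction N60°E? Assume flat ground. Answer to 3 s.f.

The hole lies 15° from the dip direction, so the down-dip offset is 730 × cos 15° = 705.13 m.
Depth = down-dip offset × tan(dip) = 705.13 × tan 53° = 705.13 × 1.3270
Depth = 935.73 m

936 m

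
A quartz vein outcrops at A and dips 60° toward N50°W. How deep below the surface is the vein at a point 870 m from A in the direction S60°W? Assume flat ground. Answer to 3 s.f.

515 m

The hole lies 70° from the dip direction, so the down-dip offset is 870 × cos 70° = 297.56 m.
Depth = down-dip offset × tan(dip) = 297.56 × tan 60° = 297.56 × 1.7321
Depth = 515.38 m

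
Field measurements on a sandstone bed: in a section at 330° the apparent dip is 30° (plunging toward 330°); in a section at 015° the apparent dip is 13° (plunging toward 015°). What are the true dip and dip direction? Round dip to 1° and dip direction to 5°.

true dip 32°, dip direction 305°

Represent each trace as a vector plunging at its apparent dip toward its trend (east-north-up frame): v₁ = (-0.433, 0.750, -0.500), v₂ = (0.252, 0.941, -0.225).
n = v₁ × v₂ = (-0.302, 0.223, 0.597) (taken with n_z > 0).
True dip = arccos(n_z / |n|) = arccos(0.8463) = 32.2°.
Dip direction = atan2(-0.302, 0.223) = 307° (azimuth of n's horizontal projection).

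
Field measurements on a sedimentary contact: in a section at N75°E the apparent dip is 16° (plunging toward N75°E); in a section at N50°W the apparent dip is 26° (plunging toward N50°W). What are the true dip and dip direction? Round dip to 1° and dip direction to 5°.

Each apparent-dip line lies in the plane. As unit vectors (x east, y north, z up), v₁ plunges 16°→N75°E and v₂ plunges 26°→N50°W.
Cross product v₁ × v₂ gives the pole to the plane: n ∝ (0.050, 0.597, 0.708).
Dip δ = arctan(|n_h|/n_z) = arctan(0.599/0.708) = 40.2°.
The horizontal component of n points toward azimuth atan2(n_x, n_y) = 5°, the dip direction.

true dip 40°, dip direction 005°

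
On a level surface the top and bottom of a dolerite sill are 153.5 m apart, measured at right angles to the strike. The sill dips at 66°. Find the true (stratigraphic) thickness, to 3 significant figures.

140 m

True thickness t = w · sin(dip) = 153.5 × sin 66°
t = 153.5 × 0.9135 = 140.229 m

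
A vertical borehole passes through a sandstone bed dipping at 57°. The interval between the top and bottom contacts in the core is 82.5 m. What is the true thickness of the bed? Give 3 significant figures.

True thickness t = h · cos(dip) = 82.5 × cos 57°
t = 82.5 × 0.5446 = 44.933 m

44.9 m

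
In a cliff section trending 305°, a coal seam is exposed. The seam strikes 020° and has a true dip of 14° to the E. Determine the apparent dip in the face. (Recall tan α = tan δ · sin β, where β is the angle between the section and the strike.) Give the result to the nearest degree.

14°

The section lies 75° from the strike.
tan(apparent dip) = tan 14° · sin 75° = 0.2408
apparent dip = arctan 0.2408 = 13.54°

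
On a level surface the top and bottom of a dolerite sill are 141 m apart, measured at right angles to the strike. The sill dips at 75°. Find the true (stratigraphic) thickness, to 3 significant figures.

True thickness t = w · sin(dip) = 141 × sin 75°
t = 141 × 0.9659 = 136.196 m

136 m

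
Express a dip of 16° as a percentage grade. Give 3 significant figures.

grade % = 100 × tan 16° = 100 × 0.2867

28.7%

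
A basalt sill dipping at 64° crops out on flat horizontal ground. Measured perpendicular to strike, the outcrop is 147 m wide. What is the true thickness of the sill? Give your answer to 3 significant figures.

132 m

True thickness t = w · sin(dip) = 147 × sin 64°
t = 147 × 0.8988 = 132.123 m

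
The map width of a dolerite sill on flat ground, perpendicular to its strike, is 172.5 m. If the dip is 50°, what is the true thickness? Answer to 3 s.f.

True thickness t = w · sin(dip) = 172.5 × sin 50°
t = 172.5 × 0.7660 = 132.143 m

132 m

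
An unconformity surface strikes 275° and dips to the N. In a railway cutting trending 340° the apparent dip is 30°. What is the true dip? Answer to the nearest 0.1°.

32.5°

β = acute angle between strike 275° and section 340° = 65°.
tan δ = tan α / sin β = tan 30° / sin 65° = 0.5774 / 0.9063 = 0.6370
δ = arctan(0.6370) = 32.50°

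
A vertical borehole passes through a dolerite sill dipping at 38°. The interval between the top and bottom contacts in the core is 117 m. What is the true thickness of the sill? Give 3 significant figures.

True thickness t = h · cos(dip) = 117 × cos 38°
t = 117 × 0.7880 = 92.197 m

92.2 m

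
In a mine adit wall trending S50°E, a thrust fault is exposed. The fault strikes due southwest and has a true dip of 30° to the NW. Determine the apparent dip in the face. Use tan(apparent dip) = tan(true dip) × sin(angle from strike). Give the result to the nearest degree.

The strike is due southwest and the section trends S50°E; the acute angle between them is β = 85°.
tan α = tan 30° × sin 85° = 0.5774 × 0.9962 = 0.5752
α = arctan(0.5752) = 29.91°

30°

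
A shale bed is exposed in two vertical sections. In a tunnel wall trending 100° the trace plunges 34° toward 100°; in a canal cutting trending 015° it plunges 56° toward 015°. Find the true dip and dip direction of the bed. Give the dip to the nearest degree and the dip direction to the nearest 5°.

true dip 58°, dip direction 035°

Each apparent-dip line lies in the plane. As unit vectors (x east, y north, z up), v₁ plunges 34°→100° and v₂ plunges 56°→015°.
The plane normal is n = v₁ × v₂ ∝ (0.421, 0.596, 0.462).
True dip = arccos(n_z / |n|) = arccos(0.5347) = 57.7°.
Dip direction = azimuth of (n_x, n_y) = atan2(0.421, 0.596) = 35°.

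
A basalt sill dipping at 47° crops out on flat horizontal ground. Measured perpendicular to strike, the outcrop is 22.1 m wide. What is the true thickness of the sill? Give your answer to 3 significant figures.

16.2 m

True thickness t = w · sin(dip) = 22.1 × sin 47°
t = 22.1 × 0.7314 = 16.163 m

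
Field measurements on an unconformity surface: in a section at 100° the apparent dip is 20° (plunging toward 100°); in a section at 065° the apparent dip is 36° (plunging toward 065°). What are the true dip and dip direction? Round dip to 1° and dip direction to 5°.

true dip 40°, dip direction 035°

Each apparent-dip line lies in the plane. As unit vectors (x east, y north, z up), v₁ plunges 20°→100° and v₂ plunges 36°→065°.
n = v₁ × v₂ = (0.213, 0.293, 0.436) (taken with n_z > 0).
tan δ = √(n_x²+n_y²)/n_z = 0.362/0.436, so δ = 39.7°.
The horizontal component of n points toward azimuth atan2(n_x, n_y) = 36°, the dip direction.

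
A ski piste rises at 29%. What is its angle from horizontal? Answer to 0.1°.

tan θ = 29/100 = 0.2900
θ = arctan(0.2900) = 16.17°

16.2°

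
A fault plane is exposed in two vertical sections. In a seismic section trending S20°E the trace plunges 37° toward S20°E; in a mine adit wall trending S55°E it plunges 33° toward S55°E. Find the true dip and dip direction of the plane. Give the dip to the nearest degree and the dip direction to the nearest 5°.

Represent each trace as a vector plunging at its apparent dip toward its trend (east-north-up frame): v₁ = (0.273, -0.750, -0.602), v₂ = (0.687, -0.481, -0.545).
The plane normal is n = v₁ × v₂ ∝ (0.119, -0.265, 0.384).
tan δ = √(n_x²+n_y²)/n_z = 0.290/0.384, so δ = 37.1°.
The horizontal component of n points toward azimuth atan2(n_x, n_y) = 156°, the dip direction.

true dip 37°, dip direction 155°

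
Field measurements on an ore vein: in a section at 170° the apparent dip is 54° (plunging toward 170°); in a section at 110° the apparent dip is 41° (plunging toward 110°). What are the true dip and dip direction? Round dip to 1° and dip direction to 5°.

true dip 54°, dip direction 160°

The two traces are lines in the plane: v₁ = (sin 170°·cos 54°, cos 170°·cos 54°, −sin 54°), v₂ = (sin 110°·cos 41°, cos 110°·cos 41°, −sin 41°).
n = v₁ × v₂ = (0.171, -0.507, 0.384) (taken with n_z > 0).
Dip δ = arctan(|n_h|/n_z) = arctan(0.535/0.384) = 54.3°.
Dip direction = azimuth of (n_x, n_y) = atan2(0.171, -0.507) = 161°.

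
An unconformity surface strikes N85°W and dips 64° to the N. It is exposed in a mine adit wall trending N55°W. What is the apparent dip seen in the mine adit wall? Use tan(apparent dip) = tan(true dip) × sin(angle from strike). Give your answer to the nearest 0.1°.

45.7°

The strike is N85°W and the section trends N55°W; the acute angle between them is β = 30°.
tan α = tan 64° × sin 30° = 2.0503 × 0.5000 = 1.0252
apparent dip = arctan 1.0252 = 45.71°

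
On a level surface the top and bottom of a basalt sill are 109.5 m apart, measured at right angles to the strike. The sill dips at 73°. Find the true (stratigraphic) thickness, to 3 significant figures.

105 m

True thickness t = w · sin(dip) = 109.5 × sin 73°
t = 109.5 × 0.9563 = 104.715 m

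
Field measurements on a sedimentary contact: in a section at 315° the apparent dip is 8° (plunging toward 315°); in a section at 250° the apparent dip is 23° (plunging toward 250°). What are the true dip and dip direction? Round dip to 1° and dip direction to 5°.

true dip 23°, dip direction 245°

Each apparent-dip line lies in the plane. As unit vectors (x east, y north, z up), v₁ plunges 8°→315° and v₂ plunges 23°→250°.
The plane normal is n = v₁ × v₂ ∝ (-0.317, -0.153, 0.826).
True dip = arccos(n_z / |n|) = arccos(0.9198) = 23.1°.
Dip direction = azimuth of (n_x, n_y) = atan2(-0.317, -0.153) = 244°.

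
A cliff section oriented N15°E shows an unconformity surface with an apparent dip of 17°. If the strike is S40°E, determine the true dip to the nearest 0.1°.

20.5°

β = acute angle between strike S40°E and section N15°E = 55°.
tan(true dip) = tan 17° / sin 55° = 0.3732
true dip = arctan 0.3732 = 20.47°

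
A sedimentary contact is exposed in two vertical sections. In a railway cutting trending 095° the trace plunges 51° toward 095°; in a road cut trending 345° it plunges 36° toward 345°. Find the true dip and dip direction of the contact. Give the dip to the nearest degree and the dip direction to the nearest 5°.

Represent each trace as a vector plunging at its apparent dip toward its trend (east-north-up frame): v₁ = (0.627, -0.055, -0.777), v₂ = (-0.209, 0.781, -0.588).
n = v₁ × v₂ = (0.640, 0.531, 0.478) (taken with n_z > 0).
True dip = arccos(n_z / |n|) = arccos(0.4988) = 60.1°.
The horizontal component of n points toward azimuth atan2(n_x, n_y) = 50°, the dip direction.

true dip 60°, dip direction 050°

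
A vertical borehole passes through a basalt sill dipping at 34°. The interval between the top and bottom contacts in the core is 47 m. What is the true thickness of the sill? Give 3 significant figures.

True thickness t = h · cos(dip) = 47 × cos 34°
t = 47 × 0.8290 = 38.965 m

39.0 m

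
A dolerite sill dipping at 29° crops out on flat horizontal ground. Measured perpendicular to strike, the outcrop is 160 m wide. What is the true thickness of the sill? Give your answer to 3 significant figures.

77.6 m

True thickness t = w · sin(dip) = 160 × sin 29°
t = 160 × 0.4848 = 77.570 m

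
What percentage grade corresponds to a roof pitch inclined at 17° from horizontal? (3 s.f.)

grade % = 100 × tan 17° = 100 × 0.3057

30.6%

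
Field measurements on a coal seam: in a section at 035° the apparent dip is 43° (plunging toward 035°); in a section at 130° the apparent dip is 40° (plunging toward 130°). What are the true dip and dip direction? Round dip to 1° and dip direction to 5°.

Represent each trace as a vector plunging at its apparent dip toward its trend (east-north-up frame): v₁ = (0.419, 0.599, -0.682), v₂ = (0.587, -0.492, -0.643).
n = v₁ × v₂ = (0.721, 0.131, 0.558) (taken with n_z > 0).
True dip = arccos(n_z / |n|) = arccos(0.6060) = 52.7°.
Dip direction = atan2(0.721, 0.131) = 80° (azimuth of n's horizontal projection).

true dip 53°, dip direction 080°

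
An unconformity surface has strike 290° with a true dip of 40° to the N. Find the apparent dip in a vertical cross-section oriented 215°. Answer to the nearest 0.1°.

Angle between strike (290°) and section (215°): β = 75°.
tan α = tan 40° × sin 75° = 0.8391 × 0.9659 = 0.8105
apparent dip = arctan 0.8105 = 39.03°

39.0°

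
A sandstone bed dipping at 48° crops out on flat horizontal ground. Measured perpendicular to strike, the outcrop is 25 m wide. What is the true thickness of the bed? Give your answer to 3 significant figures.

18.6 m

True thickness t = w · sin(dip) = 25 × sin 48°
t = 25 × 0.7431 = 18.579 m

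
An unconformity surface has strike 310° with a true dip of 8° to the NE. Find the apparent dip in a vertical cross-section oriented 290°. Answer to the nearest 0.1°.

The section lies 20° from the strike.
tan α = tan 8° × sin 20° = 0.1405 × 0.3420 = 0.0481
α = arctan(0.0481) = 2.75°

2.8°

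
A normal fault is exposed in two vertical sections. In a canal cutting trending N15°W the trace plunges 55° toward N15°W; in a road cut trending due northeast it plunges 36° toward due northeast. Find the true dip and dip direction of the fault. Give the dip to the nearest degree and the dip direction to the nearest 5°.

true dip 55°, dip direction 345°

Represent each trace as a vector plunging at its apparent dip toward its trend (east-north-up frame): v₁ = (-0.148, 0.554, -0.819), v₂ = (0.572, 0.572, -0.588).
The plane normal is n = v₁ × v₂ ∝ (-0.143, 0.556, 0.402).
True dip = arccos(n_z / |n|) = arccos(0.5736) = 55.0°.
Dip direction = atan2(-0.143, 0.556) = 346° (azimuth of n's horizontal projection).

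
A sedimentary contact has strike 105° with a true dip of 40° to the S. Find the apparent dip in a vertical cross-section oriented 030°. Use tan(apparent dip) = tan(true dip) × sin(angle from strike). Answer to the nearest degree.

39°

Angle between strike (105°) and section (030°): β = 75°.
tan α = tan 40° × sin 75° = 0.8391 × 0.9659 = 0.8105
apparent dip = arctan 0.8105 = 39.03°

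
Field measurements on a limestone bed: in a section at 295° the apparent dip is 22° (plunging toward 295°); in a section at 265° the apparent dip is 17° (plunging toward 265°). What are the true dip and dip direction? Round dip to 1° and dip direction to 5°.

true dip 22°, dip direction 305°

The two traces are lines in the plane: v₁ = (sin 295°·cos 22°, cos 295°·cos 22°, −sin 22°), v₂ = (sin 265°·cos 17°, cos 265°·cos 17°, −sin 17°).
n = v₁ × v₂ = (-0.146, 0.111, 0.443) (taken with n_z > 0).
True dip = arccos(n_z / |n|) = arccos(0.9241) = 22.5°.
Dip direction = atan2(-0.146, 0.111) = 307° (azimuth of n's horizontal projection).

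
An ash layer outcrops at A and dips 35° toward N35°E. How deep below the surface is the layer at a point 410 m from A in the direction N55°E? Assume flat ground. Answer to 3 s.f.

270 m

The hole lies 20° from the dip direction, so the down-dip offset is 410 × cos 20° = 385.27 m.
Depth = down-dip offset × tan(dip) = 385.27 × tan 35° = 385.27 × 0.7002
Depth = 269.77 m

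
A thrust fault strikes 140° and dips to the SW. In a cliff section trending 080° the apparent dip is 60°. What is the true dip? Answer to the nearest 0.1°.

63.4°

β = acute angle between strike 140° and section 080° = 60°.
tan δ = tan α / sin β = tan 60° / sin 60° = 1.7321 / 0.8660 = 2.0000
δ = arctan(2.0000) = 63.43°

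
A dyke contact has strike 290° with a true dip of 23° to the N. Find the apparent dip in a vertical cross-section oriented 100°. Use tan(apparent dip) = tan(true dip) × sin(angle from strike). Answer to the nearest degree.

Angle between strike (290°) and section (100°): β = 10°.
tan(apparent dip) = tan 23° · sin 10° = 0.0737
α = arctan(0.0737) = 4.22°

4°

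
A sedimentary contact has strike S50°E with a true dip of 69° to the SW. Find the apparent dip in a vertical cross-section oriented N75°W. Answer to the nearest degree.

48°

The strike is S50°E and the section trends N75°W; the acute angle between them is β = 25°.
tan(apparent dip) = tan 69° · sin 25° = 1.1010
apparent dip = arctan 1.1010 = 47.75°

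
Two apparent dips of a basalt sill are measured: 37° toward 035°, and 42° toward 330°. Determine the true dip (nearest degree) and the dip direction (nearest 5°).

true dip 45°, dip direction 355°

Each apparent-dip line lies in the plane. As unit vectors (x east, y north, z up), v₁ plunges 37°→035° and v₂ plunges 42°→330°.
n = v₁ × v₂ = (-0.050, 0.530, 0.538) (taken with n_z > 0).
Dip δ = arctan(|n_h|/n_z) = arctan(0.533/0.538) = 44.7°.
The horizontal component of n points toward azimuth atan2(n_x, n_y) = 355°, the dip direction.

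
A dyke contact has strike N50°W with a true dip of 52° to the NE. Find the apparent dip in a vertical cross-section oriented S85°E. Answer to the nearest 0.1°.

The section lies 35° from the strike.
tan(apparent dip) = tan 52° · sin 35° = 0.7341
apparent dip = arctan 0.7341 = 36.28°

36.3°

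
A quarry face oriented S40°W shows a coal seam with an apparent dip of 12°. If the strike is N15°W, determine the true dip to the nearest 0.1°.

14.5°

The section is 55° from the strike.
tan δ = tan α / sin β = tan 12° / sin 55° = 0.2126 / 0.8192 = 0.2595
δ = arctan(0.2595) = 14.55°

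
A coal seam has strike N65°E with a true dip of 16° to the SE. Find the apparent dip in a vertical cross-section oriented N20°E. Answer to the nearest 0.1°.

The strike is N65°E and the section trends N20°E; the acute angle between them is β = 45°.
tan(apparent dip) = tan 16° · sin 45° = 0.2028
apparent dip = arctan 0.2028 = 11.46°

11.5°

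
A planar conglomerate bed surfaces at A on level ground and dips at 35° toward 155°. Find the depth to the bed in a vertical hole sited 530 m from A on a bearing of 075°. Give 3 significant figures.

The hole lies 80° from the dip direction, so the down-dip offset is 530 × cos 80° = 92.03 m.
Depth = down-dip offset × tan(dip) = 92.03 × tan 35° = 92.03 × 0.7002
Depth = 64.44 m

64.4 m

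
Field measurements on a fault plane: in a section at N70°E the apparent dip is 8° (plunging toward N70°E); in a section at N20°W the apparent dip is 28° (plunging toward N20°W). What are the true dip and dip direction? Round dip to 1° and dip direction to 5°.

Represent each trace as a vector plunging at its apparent dip toward its trend (east-north-up frame): v₁ = (0.931, 0.339, -0.139), v₂ = (-0.302, 0.830, -0.469).
n = v₁ × v₂ = (-0.044, 0.479, 0.874) (taken with n_z > 0).
Dip δ = arctan(|n_h|/n_z) = arctan(0.481/0.874) = 28.8°.
The horizontal component of n points toward azimuth atan2(n_x, n_y) = 355°, the dip direction.

true dip 29°, dip direction 355°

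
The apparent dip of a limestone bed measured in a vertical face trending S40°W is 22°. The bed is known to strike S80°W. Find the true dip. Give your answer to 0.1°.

32.2°

β = acute angle between strike S80°W and section S40°W = 40°.
tan(true dip) = tan 22° / sin 40° = 0.6286
δ = arctan(0.6286) = 32.15°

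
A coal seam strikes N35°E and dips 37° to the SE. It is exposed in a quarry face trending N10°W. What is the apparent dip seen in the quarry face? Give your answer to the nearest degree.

The section lies 45° from the strike.
tan(apparent dip) = tan 37° · sin 45° = 0.5328
α = arctan(0.5328) = 28.05°

28°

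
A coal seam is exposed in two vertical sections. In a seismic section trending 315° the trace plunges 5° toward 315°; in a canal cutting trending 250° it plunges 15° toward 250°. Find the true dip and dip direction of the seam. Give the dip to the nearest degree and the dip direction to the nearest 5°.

Each apparent-dip line lies in the plane. As unit vectors (x east, y north, z up), v₁ plunges 5°→315° and v₂ plunges 15°→250°.
Cross product v₁ × v₂ gives the pole to the plane: n ∝ (-0.211, -0.103, 0.872).
Dip δ = arctan(|n_h|/n_z) = arctan(0.235/0.872) = 15.1°.
Dip direction = atan2(-0.211, -0.103) = 244° (azimuth of n's horizontal projection).

true dip 15°, dip direction 245°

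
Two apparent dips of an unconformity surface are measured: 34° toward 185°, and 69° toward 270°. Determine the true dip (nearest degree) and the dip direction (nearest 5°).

Each apparent-dip line lies in the plane. As unit vectors (x east, y north, z up), v₁ plunges 34°→185° and v₂ plunges 69°→270°.
The plane normal is n = v₁ × v₂ ∝ (-0.771, -0.133, 0.296).
True dip = arccos(n_z / |n|) = arccos(0.3538) = 69.3°.
Dip direction = atan2(-0.771, -0.133) = 260° (azimuth of n's horizontal projection).

true dip 69°, dip direction 260°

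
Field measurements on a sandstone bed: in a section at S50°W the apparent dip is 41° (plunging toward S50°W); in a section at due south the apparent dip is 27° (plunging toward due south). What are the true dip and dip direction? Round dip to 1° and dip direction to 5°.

true dip 41°, dip direction 235°

Each apparent-dip line lies in the plane. As unit vectors (x east, y north, z up), v₁ plunges 41°→S50°W and v₂ plunges 27°→due south.
Cross product v₁ × v₂ gives the pole to the plane: n ∝ (-0.364, -0.262, 0.515).
True dip = arccos(n_z / |n|) = arccos(0.7538) = 41.1°.
Dip direction = atan2(-0.364, -0.262) = 234° (azimuth of n's horizontal projection).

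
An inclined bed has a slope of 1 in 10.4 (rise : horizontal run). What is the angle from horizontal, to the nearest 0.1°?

5.5°

tan θ = 1/10.4 = 0.0962
θ = arctan(0.0962) = 5.49°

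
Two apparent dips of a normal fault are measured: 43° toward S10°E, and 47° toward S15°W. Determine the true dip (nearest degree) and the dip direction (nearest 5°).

Represent each trace as a vector plunging at its apparent dip toward its trend (east-north-up frame): v₁ = (0.127, -0.720, -0.682), v₂ = (-0.177, -0.659, -0.731).
Cross product v₁ × v₂ gives the pole to the plane: n ∝ (-0.077, -0.213, 0.211).
Dip δ = arctan(|n_h|/n_z) = arctan(0.227/0.211) = 47.1°.
Dip direction = azimuth of (n_x, n_y) = atan2(-0.077, -0.213) = 200°.

true dip 47°, dip direction 200°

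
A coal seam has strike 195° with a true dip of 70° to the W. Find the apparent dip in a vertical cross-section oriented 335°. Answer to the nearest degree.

60°

The section lies 40° from the strike.
tan(apparent dip) = tan 70° · sin 40° = 1.7660
α = arctan(1.7660) = 60.48°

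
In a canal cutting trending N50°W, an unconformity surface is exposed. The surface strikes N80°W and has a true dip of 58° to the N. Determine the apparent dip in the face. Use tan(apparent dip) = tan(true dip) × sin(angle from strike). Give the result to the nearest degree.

Angle between strike (N80°W) and section (N50°W): β = 30°.
tan α = tan 58° × sin 30° = 1.6003 × 0.5000 = 0.8002
apparent dip = arctan 0.8002 = 38.67°

39°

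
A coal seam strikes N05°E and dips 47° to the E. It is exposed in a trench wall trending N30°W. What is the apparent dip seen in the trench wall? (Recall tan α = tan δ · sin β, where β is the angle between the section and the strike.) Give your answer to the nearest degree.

32°

The strike is N05°E and the section trends N30°W; the acute angle between them is β = 35°.
tan α = tan 47° × sin 35° = 1.0724 × 0.5736 = 0.6151
α = arctan(0.6151) = 31.60°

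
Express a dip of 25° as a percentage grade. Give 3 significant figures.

grade % = 100 × tan 25° = 100 × 0.4663

46.6%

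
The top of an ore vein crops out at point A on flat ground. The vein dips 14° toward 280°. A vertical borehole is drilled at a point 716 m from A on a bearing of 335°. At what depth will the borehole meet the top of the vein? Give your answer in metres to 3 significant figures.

The hole lies 55° from the dip direction, so the down-dip offset is 716 × cos 55° = 410.68 m.
Depth = down-dip offset × tan(dip) = 410.68 × tan 14° = 410.68 × 0.2493
Depth = 102.39 m

102 m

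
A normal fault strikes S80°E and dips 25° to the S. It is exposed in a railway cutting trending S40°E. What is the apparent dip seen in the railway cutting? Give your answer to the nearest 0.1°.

16.7°

The section lies 40° from the strike.
tan(apparent dip) = tan 25° · sin 40° = 0.2997
α = arctan(0.2997) = 16.69°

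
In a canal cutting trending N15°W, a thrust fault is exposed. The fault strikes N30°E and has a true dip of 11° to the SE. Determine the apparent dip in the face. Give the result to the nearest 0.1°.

7.8°

Angle between strike (N30°E) and section (N15°W): β = 45°.
tan α = tan 11° × sin 45° = 0.1944 × 0.7071 = 0.1374
α = arctan(0.1374) = 7.83°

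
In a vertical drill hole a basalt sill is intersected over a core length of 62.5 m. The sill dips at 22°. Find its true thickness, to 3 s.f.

True thickness t = h · cos(dip) = 62.5 × cos 22°
t = 62.5 × 0.9272 = 57.949 m

57.9 m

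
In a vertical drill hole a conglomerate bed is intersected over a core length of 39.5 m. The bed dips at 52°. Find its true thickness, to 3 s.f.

24.3 m

True thickness t = h · cos(dip) = 39.5 × cos 52°
t = 39.5 × 0.6157 = 24.319 m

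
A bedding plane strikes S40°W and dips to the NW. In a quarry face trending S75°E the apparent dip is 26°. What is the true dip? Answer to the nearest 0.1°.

The section is 65° from the strike.
tan(true dip) = tan 26° / sin 65° = 0.5382
true dip = arctan 0.5382 = 28.29°

28.3°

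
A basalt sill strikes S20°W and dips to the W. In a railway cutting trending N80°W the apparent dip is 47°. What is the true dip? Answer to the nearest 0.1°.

47.4°

β = acute angle between strike S20°W and section N80°W = 80°.
tan(true dip) = tan 47° / sin 80° = 1.0889
true dip = arctan 1.0889 = 47.44°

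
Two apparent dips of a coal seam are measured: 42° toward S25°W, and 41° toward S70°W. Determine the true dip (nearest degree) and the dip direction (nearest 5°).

Each apparent-dip line lies in the plane. As unit vectors (x east, y north, z up), v₁ plunges 42°→S25°W and v₂ plunges 41°→S70°W.
Cross product v₁ × v₂ gives the pole to the plane: n ∝ (-0.269, -0.268, 0.397).
tan δ = √(n_x²+n_y²)/n_z = 0.380/0.397, so δ = 43.8°.
The horizontal component of n points toward azimuth atan2(n_x, n_y) = 225°, the dip direction.

true dip 44°, dip direction 225°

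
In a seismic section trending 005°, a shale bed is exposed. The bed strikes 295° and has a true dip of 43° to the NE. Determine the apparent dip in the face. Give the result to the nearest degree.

The section lies 70° from the strike.
tan α = tan 43° × sin 70° = 0.9325 × 0.9397 = 0.8763
α = arctan(0.8763) = 41.23°

41°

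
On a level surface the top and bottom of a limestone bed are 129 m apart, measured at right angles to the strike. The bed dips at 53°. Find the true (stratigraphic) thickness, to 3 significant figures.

103 m

True thickness t = w · sin(dip) = 129 × sin 53°
t = 129 × 0.7986 = 103.024 m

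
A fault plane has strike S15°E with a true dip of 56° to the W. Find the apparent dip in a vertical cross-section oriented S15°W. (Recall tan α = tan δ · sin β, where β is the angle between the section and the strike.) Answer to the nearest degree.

37°

The strike is S15°E and the section trends S15°W; the acute angle between them is β = 30°.
tan(apparent dip) = tan 56° · sin 30° = 0.7413
apparent dip = arctan 0.7413 = 36.55°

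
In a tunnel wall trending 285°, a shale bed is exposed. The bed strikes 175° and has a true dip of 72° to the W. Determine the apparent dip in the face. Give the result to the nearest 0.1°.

The section lies 70° from the strike.
tan(apparent dip) = tan 72° · sin 70° = 2.8921
α = arctan(2.8921) = 70.93°

70.9°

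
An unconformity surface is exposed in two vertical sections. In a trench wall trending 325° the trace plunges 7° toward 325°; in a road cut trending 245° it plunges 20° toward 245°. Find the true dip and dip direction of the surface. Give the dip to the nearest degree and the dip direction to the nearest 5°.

true dip 20°, dip direction 255°

Each apparent-dip line lies in the plane. As unit vectors (x east, y north, z up), v₁ plunges 7°→325° and v₂ plunges 20°→245°.
n = v₁ × v₂ = (-0.326, -0.091, 0.919) (taken with n_z > 0).
True dip = arccos(n_z / |n|) = arccos(0.9382) = 20.3°.
The horizontal component of n points toward azimuth atan2(n_x, n_y) = 254°, the dip direction.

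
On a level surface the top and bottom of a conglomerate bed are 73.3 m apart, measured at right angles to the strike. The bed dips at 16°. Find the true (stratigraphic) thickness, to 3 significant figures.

True thickness t = w · sin(dip) = 73.3 × sin 16°
t = 73.3 × 0.2756 = 20.204 m

20.2 m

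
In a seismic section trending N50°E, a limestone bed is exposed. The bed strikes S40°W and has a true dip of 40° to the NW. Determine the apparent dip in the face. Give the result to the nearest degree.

The section lies 10° from the strike.
tan(apparent dip) = tan 40° · sin 10° = 0.1457
α = arctan(0.1457) = 8.29°

8°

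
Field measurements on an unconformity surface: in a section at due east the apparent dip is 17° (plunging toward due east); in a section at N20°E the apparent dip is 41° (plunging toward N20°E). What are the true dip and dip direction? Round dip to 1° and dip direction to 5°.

The two traces are lines in the plane: v₁ = (sin 90°·cos 17°, cos 90°·cos 17°, −sin 17°), v₂ = (sin 20°·cos 41°, cos 20°·cos 41°, −sin 41°).
Cross product v₁ × v₂ gives the pole to the plane: n ∝ (0.207, 0.552, 0.678).
tan δ = √(n_x²+n_y²)/n_z = 0.590/0.678, so δ = 41.0°.
Dip direction = azimuth of (n_x, n_y) = atan2(0.207, 0.552) = 21°.

true dip 41°, dip direction 020°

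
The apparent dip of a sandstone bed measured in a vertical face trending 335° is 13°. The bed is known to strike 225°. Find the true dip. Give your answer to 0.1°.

13.8°

β = acute angle between strike 225° and section 335° = 70°.
tan δ = tan α / sin β = tan 13° / sin 70° = 0.2309 / 0.9397 = 0.2457
δ = arctan(0.2457) = 13.80°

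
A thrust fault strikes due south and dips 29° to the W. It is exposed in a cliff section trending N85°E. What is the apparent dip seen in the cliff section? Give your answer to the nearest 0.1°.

28.9°

The section lies 85° from the strike.
tan α = tan 29° × sin 85° = 0.5543 × 0.9962 = 0.5522
α = arctan(0.5522) = 28.91°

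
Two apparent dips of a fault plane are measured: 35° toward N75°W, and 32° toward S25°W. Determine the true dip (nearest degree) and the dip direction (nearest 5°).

true dip 41°, dip direction 250°

The two traces are lines in the plane: v₁ = (sin 285°·cos 35°, cos 285°·cos 35°, −sin 35°), v₂ = (sin 205°·cos 32°, cos 205°·cos 32°, −sin 32°).
Cross product v₁ × v₂ gives the pole to the plane: n ∝ (-0.553, -0.214, 0.684).
True dip = arccos(n_z / |n|) = arccos(0.7556) = 40.9°.
Dip direction = azimuth of (n_x, n_y) = atan2(-0.553, -0.214) = 249°.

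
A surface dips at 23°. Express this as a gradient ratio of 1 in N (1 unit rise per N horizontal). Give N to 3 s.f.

1 : N means tan θ = 1/N, so N = 1/tan 23° = 1/0.4245

1 in 2.36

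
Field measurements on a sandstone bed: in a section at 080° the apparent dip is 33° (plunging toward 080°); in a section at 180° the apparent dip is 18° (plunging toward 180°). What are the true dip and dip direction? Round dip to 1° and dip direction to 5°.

true dip 38°, dip direction 115°

The two traces are lines in the plane: v₁ = (sin 80°·cos 33°, cos 80°·cos 33°, −sin 33°), v₂ = (sin 180°·cos 18°, cos 180°·cos 18°, −sin 18°).
The plane normal is n = v₁ × v₂ ∝ (0.563, -0.255, 0.786).
Dip δ = arctan(|n_h|/n_z) = arctan(0.618/0.786) = 38.2°.
Dip direction = atan2(0.563, -0.255) = 114° (azimuth of n's horizontal projection).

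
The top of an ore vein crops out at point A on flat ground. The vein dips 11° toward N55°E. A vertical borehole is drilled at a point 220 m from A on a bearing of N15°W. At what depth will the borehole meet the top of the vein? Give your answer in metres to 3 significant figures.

14.6 m

The hole lies 70° from the dip direction, so the down-dip offset is 220 × cos 70° = 75.24 m.
Depth = down-dip offset × tan(dip) = 75.24 × tan 11° = 75.24 × 0.1944
Depth = 14.63 m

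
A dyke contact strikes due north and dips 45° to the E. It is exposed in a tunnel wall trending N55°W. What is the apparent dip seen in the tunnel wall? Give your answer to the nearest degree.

39°

The section lies 55° from the strike.
tan(apparent dip) = tan 45° · sin 55° = 0.8192
apparent dip = arctan 0.8192 = 39.32°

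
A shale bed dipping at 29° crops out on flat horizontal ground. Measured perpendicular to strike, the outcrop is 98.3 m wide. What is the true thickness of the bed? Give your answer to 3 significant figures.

47.7 m

True thickness t = w · sin(dip) = 98.3 × sin 29°
t = 98.3 × 0.4848 = 47.657 m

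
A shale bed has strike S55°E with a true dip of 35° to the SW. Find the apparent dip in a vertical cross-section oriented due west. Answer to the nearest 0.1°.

21.9°

Angle between strike (S55°E) and section (due west): β = 35°.
tan(apparent dip) = tan 35° · sin 35° = 0.4016
apparent dip = arctan 0.4016 = 21.88°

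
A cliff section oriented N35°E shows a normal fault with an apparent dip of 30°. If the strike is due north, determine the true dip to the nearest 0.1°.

β = acute angle between strike due north and section N35°E = 35°.
tan δ = tan α / sin β = tan 30° / sin 35° = 0.5774 / 0.5736 = 1.0066
δ = arctan(1.0066) = 45.19°

45.2°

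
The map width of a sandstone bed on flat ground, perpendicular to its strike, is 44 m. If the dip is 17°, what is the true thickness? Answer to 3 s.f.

12.9 m

True thickness t = w · sin(dip) = 44 × sin 17°
t = 44 × 0.2924 = 12.864 m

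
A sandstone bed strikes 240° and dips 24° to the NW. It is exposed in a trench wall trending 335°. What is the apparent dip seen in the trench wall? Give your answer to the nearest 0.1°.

Angle between strike (240°) and section (335°): β = 85°.
tan α = tan 24° × sin 85° = 0.4452 × 0.9962 = 0.4435
apparent dip = arctan 0.4435 = 23.92°

23.9°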